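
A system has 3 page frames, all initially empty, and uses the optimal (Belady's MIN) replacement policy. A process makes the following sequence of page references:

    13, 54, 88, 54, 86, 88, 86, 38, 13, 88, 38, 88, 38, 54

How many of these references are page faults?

13 -> miss, frames [13]
54 -> miss, frames [13, 54]
88 -> miss, frames [13, 54, 88]
54 -> hit
86 -> miss, evict 54, frames [13, 88, 86]
88 -> hit
86 -> hit
38 -> miss, evict 86, frames [13, 88, 38]
13 -> hit
88 -> hit
38 -> hit
88 -> hit
38 -> hit
54 -> miss, evict 38, frames [13, 88, 54]
Page faults: 6.

6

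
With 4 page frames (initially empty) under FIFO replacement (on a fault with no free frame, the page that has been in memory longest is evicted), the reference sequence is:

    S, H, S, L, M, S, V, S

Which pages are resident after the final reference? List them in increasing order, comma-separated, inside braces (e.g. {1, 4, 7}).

{L, M, S, V}

S → miss, frames [S]
H → miss, frames [S, H]
S → hit
L → miss, frames [S, H, L]
M → miss, frames [S, H, L, M]
S → hit
V → miss, evict S, frames [H, L, M, V]
S → miss, evict H, frames [L, M, V, S]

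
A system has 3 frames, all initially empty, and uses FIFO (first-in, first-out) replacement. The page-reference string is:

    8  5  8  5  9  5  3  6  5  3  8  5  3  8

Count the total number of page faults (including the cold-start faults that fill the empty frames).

8

8 -> miss, frames [8]
5 -> miss, frames [8, 5]
8 -> hit
5 -> hit
9 -> miss, frames [8, 5, 9]
5 -> hit
3 -> miss, evict 8, frames [5, 9, 3]
6 -> miss, evict 5, frames [9, 3, 6]
5 -> miss, evict 9, frames [3, 6, 5]
3 -> hit
8 -> miss, evict 3, frames [6, 5, 8]
5 -> hit
3 -> miss, evict 6, frames [5, 8, 3]
8 -> hit
Page faults: 8.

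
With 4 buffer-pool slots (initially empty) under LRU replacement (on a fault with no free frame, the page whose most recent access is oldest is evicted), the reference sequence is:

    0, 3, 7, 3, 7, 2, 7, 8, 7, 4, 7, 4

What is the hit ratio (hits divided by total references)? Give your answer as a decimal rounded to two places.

0: miss, frames (0)
3: miss, frames (0 3)
7: miss, frames (0 3 7)
3: hit
7: hit
2: miss, frames (0 3 7 2)
7: hit
8: miss, evict 0, frames (3 2 7 8)
7: hit
4: miss, evict 3, frames (2 8 7 4)
7: hit
4: hit
Hits: 6 of 12 references → 6/12 = 0.5000.

0.50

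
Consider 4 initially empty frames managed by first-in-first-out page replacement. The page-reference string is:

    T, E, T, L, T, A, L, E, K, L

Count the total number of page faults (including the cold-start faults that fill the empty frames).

5

T → miss, frames [T]
E → miss, frames [T, E]
T → hit
L → miss, frames [T, E, L]
T → hit
A → miss, frames [T, E, L, A]
L → hit
E → hit
K → miss, evict T, frames [E, L, A, K]
L → hit
Page faults: 5.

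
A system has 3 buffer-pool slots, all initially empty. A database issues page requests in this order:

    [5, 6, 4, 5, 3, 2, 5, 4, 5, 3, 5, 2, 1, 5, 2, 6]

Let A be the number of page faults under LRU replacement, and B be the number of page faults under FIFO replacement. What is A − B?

Under LRU: F F F . F F . F . F . F F . . F → 10 faults.
Under FIFO: F F F . F F F F . F . F F F . F → 12 faults.
A − B = 10 − 12 = -2.

-2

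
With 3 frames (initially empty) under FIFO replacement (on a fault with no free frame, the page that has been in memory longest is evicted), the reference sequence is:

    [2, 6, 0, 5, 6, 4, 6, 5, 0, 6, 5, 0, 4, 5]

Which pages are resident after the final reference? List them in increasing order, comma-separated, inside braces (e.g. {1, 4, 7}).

{0, 4, 5}

2 → miss, frames {2}
6 → miss, frames {2,6}
0 → miss, frames {2,6,0}
5 → miss, evict 2, frames {6,0,5}
6 → hit
4 → miss, evict 6, frames {0,5,4}
6 → miss, evict 0, frames {5,4,6}
5 → hit
0 → miss, evict 5, frames {4,6,0}
6 → hit
5 → miss, evict 4, frames {6,0,5}
0 → hit
4 → miss, evict 6, frames {0,5,4}
5 → hit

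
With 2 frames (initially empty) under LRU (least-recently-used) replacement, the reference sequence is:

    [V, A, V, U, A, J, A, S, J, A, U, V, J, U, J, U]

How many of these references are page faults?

12

V -> miss, frames {V}
A -> miss, frames {V,A}
V -> hit
U -> miss, evict A, frames {V,U}
A -> miss, evict V, frames {U,A}
J -> miss, evict U, frames {A,J}
A -> hit
S -> miss, evict J, frames {A,S}
J -> miss, evict A, frames {S,J}
A -> miss, evict S, frames {J,A}
U -> miss, evict J, frames {A,U}
V -> miss, evict A, frames {U,V}
J -> miss, evict U, frames {V,J}
U -> miss, evict V, frames {J,U}
J -> hit
U -> hit
Page faults: 12.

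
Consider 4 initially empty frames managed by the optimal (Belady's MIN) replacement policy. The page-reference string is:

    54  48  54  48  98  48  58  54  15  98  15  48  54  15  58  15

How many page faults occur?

6

54 → fault, frames [54]
48 → fault, frames [54, 48]
54 → hit
48 → hit
98 → fault, frames [54, 48, 98]
48 → hit
58 → fault, frames [54, 48, 98, 58]
54 → hit
15 → fault, evict 58, frames [54, 48, 98, 15]
98 → hit
15 → hit
48 → hit
54 → hit
15 → hit
58 → fault, evict 98, frames [54, 48, 15, 58]
15 → hit
Page faults: 6.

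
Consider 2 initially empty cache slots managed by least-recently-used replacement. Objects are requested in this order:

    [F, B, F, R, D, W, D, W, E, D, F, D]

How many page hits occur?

F: miss, frames (F)
B: miss, frames (F B)
F: hit
R: miss, evict B, frames (F R)
D: miss, evict F, frames (R D)
W: miss, evict R, frames (D W)
D: hit
W: hit
E: miss, evict D, frames (W E)
D: miss, evict W, frames (E D)
F: miss, evict E, frames (D F)
D: hit
Hits: 4.

4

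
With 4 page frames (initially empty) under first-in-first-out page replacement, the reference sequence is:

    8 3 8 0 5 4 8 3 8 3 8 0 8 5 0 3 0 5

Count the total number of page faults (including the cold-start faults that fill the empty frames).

9

8 -> fault, frames {8}
3 -> fault, frames {8,3}
8 -> hit
0 -> fault, frames {8,3,0}
5 -> fault, frames {8,3,0,5}
4 -> fault, evict 8, frames {3,0,5,4}
8 -> fault, evict 3, frames {0,5,4,8}
3 -> fault, evict 0, frames {5,4,8,3}
8 -> hit
3 -> hit
8 -> hit
0 -> fault, evict 5, frames {4,8,3,0}
8 -> hit
5 -> fault, evict 4, frames {8,3,0,5}
0 -> hit
3 -> hit
0 -> hit
5 -> hit
Page faults: 9.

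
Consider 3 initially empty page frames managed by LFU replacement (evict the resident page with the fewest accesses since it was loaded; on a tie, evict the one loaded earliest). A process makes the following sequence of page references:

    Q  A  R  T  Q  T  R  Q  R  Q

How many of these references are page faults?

5

Q -> fault, frames (Q)
A -> fault, frames (Q A)
R -> fault, frames (Q A R)
T -> fault, evict Q, frames (A R T)
Q -> fault, evict A, frames (R T Q)
T -> hit
R -> hit
Q -> hit
R -> hit
Q -> hit
Page faults: 5.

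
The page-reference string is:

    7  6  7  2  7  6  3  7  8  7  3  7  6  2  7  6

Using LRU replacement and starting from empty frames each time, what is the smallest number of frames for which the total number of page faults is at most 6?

4

f=1: 16 faults
f=2: 12 faults
f=3: 7 faults
f=4: 6 faults
f=5: 5 faults
Smallest f with faults ≤ 6 is 4.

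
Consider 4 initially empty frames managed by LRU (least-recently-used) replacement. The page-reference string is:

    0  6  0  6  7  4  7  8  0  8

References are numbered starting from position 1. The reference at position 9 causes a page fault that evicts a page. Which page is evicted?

pos 1: 0: miss, frames {0}
pos 2: 6: miss, frames {0,6}
pos 3: 0: hit
pos 4: 6: hit
pos 5: 7: miss, frames {0,6,7}
pos 6: 4: miss, frames {0,6,7,4}
pos 7: 7: hit
pos 8: 8: miss, evict 0, frames {6,4,7,8}
pos 9: 0: miss, evict 6, frames {4,7,8,0}
At position 9, page 6 is evicted.

6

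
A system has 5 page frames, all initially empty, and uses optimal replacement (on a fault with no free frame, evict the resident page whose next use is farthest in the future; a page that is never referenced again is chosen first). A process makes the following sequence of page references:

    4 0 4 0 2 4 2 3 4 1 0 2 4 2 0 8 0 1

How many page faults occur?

6

4 → fault, frames [4]
0 → fault, frames [4, 0]
4 → hit
0 → hit
2 → fault, frames [4, 0, 2]
4 → hit
2 → hit
3 → fault, frames [4, 0, 2, 3]
4 → hit
1 → fault, frames [4, 0, 2, 3, 1]
0 → hit
2 → hit
4 → hit
2 → hit
0 → hit
8 → fault, evict 3, frames [4, 0, 2, 1, 8]
0 → hit
1 → hit
Page faults: 6.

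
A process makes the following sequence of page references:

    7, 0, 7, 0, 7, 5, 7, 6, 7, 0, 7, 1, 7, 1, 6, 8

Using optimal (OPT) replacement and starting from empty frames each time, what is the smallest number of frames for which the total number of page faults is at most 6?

3

f=1: 16 faults
f=2: 8 faults
f=3: 6 faults
f=4: 6 faults
f=5: 6 faults
f=6: 6 faults
Smallest f with faults ≤ 6 is 3.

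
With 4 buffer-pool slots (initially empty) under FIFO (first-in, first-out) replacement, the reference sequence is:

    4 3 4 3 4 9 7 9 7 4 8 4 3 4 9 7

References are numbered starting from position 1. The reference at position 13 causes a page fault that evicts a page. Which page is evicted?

pos 1: 4 → fault, frames (4)
pos 2: 3 → fault, frames (4 3)
pos 3: 4 → hit
pos 4: 3 → hit
pos 5: 4 → hit
pos 6: 9 → fault, frames (4 3 9)
pos 7: 7 → fault, frames (4 3 9 7)
pos 8: 9 → hit
pos 9: 7 → hit
pos 10: 4 → hit
pos 11: 8 → fault, evict 4, frames (3 9 7 8)
pos 12: 4 → fault, evict 3, frames (9 7 8 4)
pos 13: 3 → fault, evict 9, frames (7 8 4 3)
At position 13, page 9 is evicted.

9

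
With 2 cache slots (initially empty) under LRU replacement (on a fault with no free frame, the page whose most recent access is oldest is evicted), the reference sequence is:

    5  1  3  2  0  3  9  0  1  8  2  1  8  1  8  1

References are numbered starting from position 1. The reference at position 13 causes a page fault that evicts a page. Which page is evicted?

2

pos 1: 5 -> miss, frames (5)
pos 2: 1 -> miss, frames (5 1)
pos 3: 3 -> miss, evict 5, frames (1 3)
pos 4: 2 -> miss, evict 1, frames (3 2)
pos 5: 0 -> miss, evict 3, frames (2 0)
pos 6: 3 -> miss, evict 2, frames (0 3)
pos 7: 9 -> miss, evict 0, frames (3 9)
pos 8: 0 -> miss, evict 3, frames (9 0)
pos 9: 1 -> miss, evict 9, frames (0 1)
pos 10: 8 -> miss, evict 0, frames (1 8)
pos 11: 2 -> miss, evict 1, frames (8 2)
pos 12: 1 -> miss, evict 8, frames (2 1)
pos 13: 8 -> miss, evict 2, frames (1 8)
At position 13, page 2 is evicted.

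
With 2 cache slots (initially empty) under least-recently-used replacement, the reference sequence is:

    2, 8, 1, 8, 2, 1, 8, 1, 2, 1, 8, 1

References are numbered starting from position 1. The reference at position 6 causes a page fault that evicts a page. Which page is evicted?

pos 1: 2: miss, frames [2]
pos 2: 8: miss, frames [2, 8]
pos 3: 1: miss, evict 2, frames [8, 1]
pos 4: 8: hit
pos 5: 2: miss, evict 1, frames [8, 2]
pos 6: 1: miss, evict 8, frames [2, 1]
At position 6, page 8 is evicted.

8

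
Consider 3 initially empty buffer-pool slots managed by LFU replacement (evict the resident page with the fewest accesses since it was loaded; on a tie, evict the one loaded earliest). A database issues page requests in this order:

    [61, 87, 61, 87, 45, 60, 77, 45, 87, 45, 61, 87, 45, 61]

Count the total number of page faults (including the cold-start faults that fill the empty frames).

6

61: miss, frames [61]
87: miss, frames [61, 87]
61: hit
87: hit
45: miss, frames [61, 87, 45]
60: miss, evict 45, frames [61, 87, 60]
77: miss, evict 60, frames [61, 87, 77]
45: miss, evict 77, frames [61, 87, 45]
87: hit
45: hit
61: hit
87: hit
45: hit
61: hit
Page faults: 6.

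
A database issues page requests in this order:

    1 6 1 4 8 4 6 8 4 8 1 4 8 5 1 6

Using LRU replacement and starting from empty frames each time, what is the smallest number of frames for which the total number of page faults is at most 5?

5

f=1: 16 faults
f=2: 13 faults
f=3: 9 faults
f=4: 6 faults
f=5: 5 faults
Smallest f with faults ≤ 5 is 5.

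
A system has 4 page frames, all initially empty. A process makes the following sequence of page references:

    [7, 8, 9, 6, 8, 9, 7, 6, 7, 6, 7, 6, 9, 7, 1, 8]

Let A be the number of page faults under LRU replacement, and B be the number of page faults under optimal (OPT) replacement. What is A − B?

1

Under LRU: F F F F . . . . . . . . . . F F → 6 faults.
Under OPT: F F F F . . . . . . . . . . F . → 5 faults.
A − B = 6 − 5 = 1.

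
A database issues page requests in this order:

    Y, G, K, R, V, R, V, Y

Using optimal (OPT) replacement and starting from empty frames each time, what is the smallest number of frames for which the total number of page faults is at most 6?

2

f=1: 8 faults
f=2: 6 faults
f=3: 5 faults
f=4: 5 faults
f=5: 5 faults
Smallest f with faults ≤ 6 is 2.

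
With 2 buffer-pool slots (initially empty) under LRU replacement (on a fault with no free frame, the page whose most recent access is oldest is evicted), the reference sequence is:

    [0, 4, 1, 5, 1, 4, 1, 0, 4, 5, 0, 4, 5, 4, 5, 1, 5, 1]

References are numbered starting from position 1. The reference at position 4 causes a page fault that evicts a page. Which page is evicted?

pos 1: 0 → miss, frames {0}
pos 2: 4 → miss, frames {0,4}
pos 3: 1 → miss, evict 0, frames {4,1}
pos 4: 5 → miss, evict 4, frames {1,5}
At position 4, page 4 is evicted.

4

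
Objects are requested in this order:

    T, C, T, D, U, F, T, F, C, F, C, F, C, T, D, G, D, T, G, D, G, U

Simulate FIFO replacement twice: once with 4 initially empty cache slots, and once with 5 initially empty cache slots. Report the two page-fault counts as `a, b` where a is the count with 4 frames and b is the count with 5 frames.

10, 7

4 frames: F F . F F F F . F . . . . . F F . . . . . F → 10 faults.
5 frames: F F . F F F . . . . . . . . . F . F . . . . → 7 faults.
7 < 10: adding a frame reduced faults, as is typical.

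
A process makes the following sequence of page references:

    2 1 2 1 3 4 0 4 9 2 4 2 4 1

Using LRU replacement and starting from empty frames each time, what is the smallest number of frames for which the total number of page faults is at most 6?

f=1: 14 faults
f=2: 9 faults
f=3: 8 faults
f=4: 8 faults
f=5: 8 faults
f=6: 6 faults
Smallest f with faults ≤ 6 is 6.

6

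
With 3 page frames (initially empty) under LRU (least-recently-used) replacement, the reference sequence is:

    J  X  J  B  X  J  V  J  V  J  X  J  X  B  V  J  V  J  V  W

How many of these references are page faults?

J -> fault, frames {J}
X -> fault, frames {J,X}
J -> hit
B -> fault, frames {X,J,B}
X -> hit
J -> hit
V -> fault, evict B, frames {X,J,V}
J -> hit
V -> hit
J -> hit
X -> hit
J -> hit
X -> hit
B -> fault, evict V, frames {J,X,B}
V -> fault, evict J, frames {X,B,V}
J -> fault, evict X, frames {B,V,J}
V -> hit
J -> hit
V -> hit
W -> fault, evict B, frames {J,V,W}
Page faults: 8.

8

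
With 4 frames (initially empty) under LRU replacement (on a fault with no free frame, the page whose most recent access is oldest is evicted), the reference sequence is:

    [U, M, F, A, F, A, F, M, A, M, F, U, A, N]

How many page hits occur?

U → miss, frames {U}
M → miss, frames {U,M}
F → miss, frames {U,M,F}
A → miss, frames {U,M,F,A}
F → hit
A → hit
F → hit
M → hit
A → hit
M → hit
F → hit
U → hit
A → hit
N → miss, evict M, frames {F,U,A,N}
Hits: 9.

9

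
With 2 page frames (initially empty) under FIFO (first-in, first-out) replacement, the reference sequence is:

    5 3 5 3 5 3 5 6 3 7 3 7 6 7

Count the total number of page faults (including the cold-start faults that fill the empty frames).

7

5 → miss, frames (5)
3 → miss, frames (5 3)
5 → hit
3 → hit
5 → hit
3 → hit
5 → hit
6 → miss, evict 5, frames (3 6)
3 → hit
7 → miss, evict 3, frames (6 7)
3 → miss, evict 6, frames (7 3)
7 → hit
6 → miss, evict 7, frames (3 6)
7 → miss, evict 3, frames (6 7)
Page faults: 7.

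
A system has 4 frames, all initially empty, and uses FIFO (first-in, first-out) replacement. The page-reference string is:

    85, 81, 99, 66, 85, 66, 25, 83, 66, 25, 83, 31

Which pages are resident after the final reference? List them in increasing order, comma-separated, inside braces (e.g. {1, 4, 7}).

85 -> miss, frames (85)
81 -> miss, frames (85 81)
99 -> miss, frames (85 81 99)
66 -> miss, frames (85 81 99 66)
85 -> hit
66 -> hit
25 -> miss, evict 85, frames (81 99 66 25)
83 -> miss, evict 81, frames (99 66 25 83)
66 -> hit
25 -> hit
83 -> hit
31 -> miss, evict 99, frames (66 25 83 31)

{25, 31, 66, 83}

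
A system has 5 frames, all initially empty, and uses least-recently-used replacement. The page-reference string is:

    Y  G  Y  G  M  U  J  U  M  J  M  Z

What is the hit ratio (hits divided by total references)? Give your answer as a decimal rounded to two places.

0.50

Y → miss, frames [Y]
G → miss, frames [Y, G]
Y → hit
G → hit
M → miss, frames [Y, G, M]
U → miss, frames [Y, G, M, U]
J → miss, frames [Y, G, M, U, J]
U → hit
M → hit
J → hit
M → hit
Z → miss, evict Y, frames [G, U, J, M, Z]
Hits: 6 of 12 references → 6/12 = 0.5000.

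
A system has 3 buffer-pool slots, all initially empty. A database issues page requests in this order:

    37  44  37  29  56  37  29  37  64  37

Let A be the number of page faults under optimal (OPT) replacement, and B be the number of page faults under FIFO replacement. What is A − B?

-1

Under OPT: F F . F F . . . F . → 5 faults.
Under FIFO: F F . F F F . . F . → 6 faults.
A − B = 5 − 6 = -1.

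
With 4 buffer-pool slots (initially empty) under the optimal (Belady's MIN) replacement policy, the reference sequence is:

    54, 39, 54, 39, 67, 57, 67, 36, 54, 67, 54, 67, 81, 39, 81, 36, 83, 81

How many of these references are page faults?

54: miss, frames (54)
39: miss, frames (54 39)
54: hit
39: hit
67: miss, frames (54 39 67)
57: miss, frames (54 39 67 57)
67: hit
36: miss, evict 57, frames (54 39 67 36)
54: hit
67: hit
54: hit
67: hit
81: miss, evict 67, frames (54 39 36 81)
39: hit
81: hit
36: hit
83: miss, evict 36, frames (54 39 81 83)
81: hit
Page faults: 7.

7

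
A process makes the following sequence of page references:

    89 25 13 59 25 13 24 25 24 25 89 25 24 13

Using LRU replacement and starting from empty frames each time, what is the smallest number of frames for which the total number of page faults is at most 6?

4

f=1: 14 faults
f=2: 11 faults
f=3: 7 faults
f=4: 6 faults
f=5: 5 faults
Smallest f with faults ≤ 6 is 4.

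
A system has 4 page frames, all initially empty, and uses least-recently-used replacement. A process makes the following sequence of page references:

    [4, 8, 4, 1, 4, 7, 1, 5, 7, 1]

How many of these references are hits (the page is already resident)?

5

4 → fault, frames [4]
8 → fault, frames [4, 8]
4 → hit
1 → fault, frames [8, 4, 1]
4 → hit
7 → fault, frames [8, 1, 4, 7]
1 → hit
5 → fault, evict 8, frames [4, 7, 1, 5]
7 → hit
1 → hit
Hits: 5.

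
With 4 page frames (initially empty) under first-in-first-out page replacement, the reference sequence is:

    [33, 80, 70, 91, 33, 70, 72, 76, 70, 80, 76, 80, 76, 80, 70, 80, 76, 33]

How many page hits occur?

9

33 -> fault, frames {33}
80 -> fault, frames {33,80}
70 -> fault, frames {33,80,70}
91 -> fault, frames {33,80,70,91}
33 -> hit
70 -> hit
72 -> fault, evict 33, frames {80,70,91,72}
76 -> fault, evict 80, frames {70,91,72,76}
70 -> hit
80 -> fault, evict 70, frames {91,72,76,80}
76 -> hit
80 -> hit
76 -> hit
80 -> hit
70 -> fault, evict 91, frames {72,76,80,70}
80 -> hit
76 -> hit
33 -> fault, evict 72, frames {76,80,70,33}
Hits: 9.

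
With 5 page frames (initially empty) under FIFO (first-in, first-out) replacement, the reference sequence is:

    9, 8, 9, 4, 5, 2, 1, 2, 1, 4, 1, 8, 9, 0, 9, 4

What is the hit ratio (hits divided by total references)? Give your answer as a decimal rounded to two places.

9 -> miss, frames (9)
8 -> miss, frames (9 8)
9 -> hit
4 -> miss, frames (9 8 4)
5 -> miss, frames (9 8 4 5)
2 -> miss, frames (9 8 4 5 2)
1 -> miss, evict 9, frames (8 4 5 2 1)
2 -> hit
1 -> hit
4 -> hit
1 -> hit
8 -> hit
9 -> miss, evict 8, frames (4 5 2 1 9)
0 -> miss, evict 4, frames (5 2 1 9 0)
9 -> hit
4 -> miss, evict 5, frames (2 1 9 0 4)
Hits: 7 of 16 references → 7/16 = 0.4375.

0.44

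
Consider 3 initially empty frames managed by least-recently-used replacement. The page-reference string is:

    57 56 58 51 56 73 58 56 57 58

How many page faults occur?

57: miss, frames {57}
56: miss, frames {57,56}
58: miss, frames {57,56,58}
51: miss, evict 57, frames {56,58,51}
56: hit
73: miss, evict 58, frames {51,56,73}
58: miss, evict 51, frames {56,73,58}
56: hit
57: miss, evict 73, frames {58,56,57}
58: hit
Page faults: 7.

7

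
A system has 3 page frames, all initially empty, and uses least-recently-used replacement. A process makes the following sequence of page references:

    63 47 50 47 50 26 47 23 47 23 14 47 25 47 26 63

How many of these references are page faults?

63 -> fault, frames (63)
47 -> fault, frames (63 47)
50 -> fault, frames (63 47 50)
47 -> hit
50 -> hit
26 -> fault, evict 63, frames (47 50 26)
47 -> hit
23 -> fault, evict 50, frames (26 47 23)
47 -> hit
23 -> hit
14 -> fault, evict 26, frames (47 23 14)
47 -> hit
25 -> fault, evict 23, frames (14 47 25)
47 -> hit
26 -> fault, evict 14, frames (25 47 26)
63 -> fault, evict 25, frames (47 26 63)
Page faults: 9.

9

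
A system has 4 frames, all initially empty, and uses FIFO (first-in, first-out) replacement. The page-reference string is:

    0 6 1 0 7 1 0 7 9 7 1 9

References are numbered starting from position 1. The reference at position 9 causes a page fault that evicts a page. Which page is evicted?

pos 1: 0 → fault, frames {0}
pos 2: 6 → fault, frames {0,6}
pos 3: 1 → fault, frames {0,6,1}
pos 4: 0 → hit
pos 5: 7 → fault, frames {0,6,1,7}
pos 6: 1 → hit
pos 7: 0 → hit
pos 8: 7 → hit
pos 9: 9 → fault, evict 0, frames {6,1,7,9}
At position 9, page 0 is evicted.

0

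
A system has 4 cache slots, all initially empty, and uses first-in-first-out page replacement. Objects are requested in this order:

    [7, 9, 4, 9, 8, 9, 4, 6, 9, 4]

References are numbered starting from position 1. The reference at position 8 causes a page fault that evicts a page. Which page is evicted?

pos 1: 7 -> fault, frames (7)
pos 2: 9 -> fault, frames (7 9)
pos 3: 4 -> fault, frames (7 9 4)
pos 4: 9 -> hit
pos 5: 8 -> fault, frames (7 9 4 8)
pos 6: 9 -> hit
pos 7: 4 -> hit
pos 8: 6 -> fault, evict 7, frames (9 4 8 6)
At position 8, page 7 is evicted.

7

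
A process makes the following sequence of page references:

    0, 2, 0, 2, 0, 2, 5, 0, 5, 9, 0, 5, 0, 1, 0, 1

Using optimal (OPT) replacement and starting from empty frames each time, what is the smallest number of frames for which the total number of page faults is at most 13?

f=1: 16 faults
f=2: 6 faults
f=3: 5 faults
f=4: 5 faults
f=5: 5 faults
Smallest f with faults ≤ 13 is 2.

2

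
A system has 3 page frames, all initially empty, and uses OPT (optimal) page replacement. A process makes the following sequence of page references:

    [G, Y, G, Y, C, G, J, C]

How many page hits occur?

G -> fault, frames (G)
Y -> fault, frames (G Y)
G -> hit
Y -> hit
C -> fault, frames (G Y C)
G -> hit
J -> fault, evict Y, frames (G C J)
C -> hit
Hits: 4.

4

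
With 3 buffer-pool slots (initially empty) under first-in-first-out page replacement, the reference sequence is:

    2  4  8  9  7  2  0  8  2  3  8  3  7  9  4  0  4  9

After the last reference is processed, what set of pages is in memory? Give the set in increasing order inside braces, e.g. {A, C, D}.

{0, 4, 9}

2: fault, frames {2}
4: fault, frames {2,4}
8: fault, frames {2,4,8}
9: fault, evict 2, frames {4,8,9}
7: fault, evict 4, frames {8,9,7}
2: fault, evict 8, frames {9,7,2}
0: fault, evict 9, frames {7,2,0}
8: fault, evict 7, frames {2,0,8}
2: hit
3: fault, evict 2, frames {0,8,3}
8: hit
3: hit
7: fault, evict 0, frames {8,3,7}
9: fault, evict 8, frames {3,7,9}
4: fault, evict 3, frames {7,9,4}
0: fault, evict 7, frames {9,4,0}
4: hit
9: hit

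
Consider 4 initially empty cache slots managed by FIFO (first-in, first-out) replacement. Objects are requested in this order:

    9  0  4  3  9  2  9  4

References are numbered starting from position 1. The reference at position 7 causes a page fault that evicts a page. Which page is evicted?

0

pos 1: 9 -> miss, frames [9]
pos 2: 0 -> miss, frames [9, 0]
pos 3: 4 -> miss, frames [9, 0, 4]
pos 4: 3 -> miss, frames [9, 0, 4, 3]
pos 5: 9 -> hit
pos 6: 2 -> miss, evict 9, frames [0, 4, 3, 2]
pos 7: 9 -> miss, evict 0, frames [4, 3, 2, 9]
At position 7, page 0 is evicted.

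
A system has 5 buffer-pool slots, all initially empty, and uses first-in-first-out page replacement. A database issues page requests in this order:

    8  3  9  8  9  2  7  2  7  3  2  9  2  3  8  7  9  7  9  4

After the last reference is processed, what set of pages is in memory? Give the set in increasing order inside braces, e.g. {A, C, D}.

{2, 3, 4, 7, 9}

8 -> miss, frames {8}
3 -> miss, frames {8,3}
9 -> miss, frames {8,3,9}
8 -> hit
9 -> hit
2 -> miss, frames {8,3,9,2}
7 -> miss, frames {8,3,9,2,7}
2 -> hit
7 -> hit
3 -> hit
2 -> hit
9 -> hit
2 -> hit
3 -> hit
8 -> hit
7 -> hit
9 -> hit
7 -> hit
9 -> hit
4 -> miss, evict 8, frames {3,9,2,7,4}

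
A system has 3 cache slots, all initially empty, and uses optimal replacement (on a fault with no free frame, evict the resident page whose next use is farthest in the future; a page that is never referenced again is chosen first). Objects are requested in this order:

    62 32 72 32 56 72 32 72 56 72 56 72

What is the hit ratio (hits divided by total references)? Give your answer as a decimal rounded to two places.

62: miss, frames [62]
32: miss, frames [62, 32]
72: miss, frames [62, 32, 72]
32: hit
56: miss, evict 62, frames [32, 72, 56]
72: hit
32: hit
72: hit
56: hit
72: hit
56: hit
72: hit
Hits: 8 of 12 references → 8/12 = 0.6667.

0.67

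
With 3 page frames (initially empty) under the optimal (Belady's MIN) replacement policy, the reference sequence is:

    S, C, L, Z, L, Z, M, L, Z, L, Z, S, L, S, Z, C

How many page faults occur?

S → fault, frames (S)
C → fault, frames (S C)
L → fault, frames (S C L)
Z → fault, evict C, frames (S L Z)
L → hit
Z → hit
M → fault, evict S, frames (L Z M)
L → hit
Z → hit
L → hit
Z → hit
S → fault, evict M, frames (L Z S)
L → hit
S → hit
Z → hit
C → fault, evict S, frames (L Z C)
Page faults: 7.

7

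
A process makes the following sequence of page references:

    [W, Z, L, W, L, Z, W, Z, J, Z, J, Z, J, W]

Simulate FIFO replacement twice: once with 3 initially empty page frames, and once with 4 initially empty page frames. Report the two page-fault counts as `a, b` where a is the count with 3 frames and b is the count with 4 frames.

5, 4

3 frames: F F F . . . . . F . . . . F → 5 faults.
4 frames: F F F . . . . . F . . . . . → 4 faults.
4 < 5: adding a frame reduced faults, as is typical.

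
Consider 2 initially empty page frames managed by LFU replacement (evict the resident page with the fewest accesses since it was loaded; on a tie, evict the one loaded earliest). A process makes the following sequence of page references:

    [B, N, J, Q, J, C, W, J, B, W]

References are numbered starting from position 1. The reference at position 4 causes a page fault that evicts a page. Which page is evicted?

N

pos 1: B -> fault, frames (B)
pos 2: N -> fault, frames (B N)
pos 3: J -> fault, evict B, frames (N J)
pos 4: Q -> fault, evict N, frames (J Q)
At position 4, page N is evicted.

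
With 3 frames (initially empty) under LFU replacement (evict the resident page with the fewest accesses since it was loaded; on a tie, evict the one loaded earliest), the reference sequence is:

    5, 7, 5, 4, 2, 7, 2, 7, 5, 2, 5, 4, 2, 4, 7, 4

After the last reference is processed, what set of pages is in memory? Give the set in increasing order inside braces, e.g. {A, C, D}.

{2, 4, 5}

5: fault, frames (5)
7: fault, frames (5 7)
5: hit
4: fault, frames (5 7 4)
2: fault, evict 7, frames (5 4 2)
7: fault, evict 4, frames (5 2 7)
2: hit
7: hit
5: hit
2: hit
5: hit
4: fault, evict 7, frames (5 2 4)
2: hit
4: hit
7: fault, evict 4, frames (5 2 7)
4: fault, evict 7, frames (5 2 4)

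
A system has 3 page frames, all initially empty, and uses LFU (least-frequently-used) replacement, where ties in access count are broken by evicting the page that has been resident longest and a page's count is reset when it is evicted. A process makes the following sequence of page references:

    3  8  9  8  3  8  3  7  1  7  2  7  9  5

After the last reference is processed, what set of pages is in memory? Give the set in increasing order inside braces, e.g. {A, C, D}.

3 -> miss, frames [3]
8 -> miss, frames [3, 8]
9 -> miss, frames [3, 8, 9]
8 -> hit
3 -> hit
8 -> hit
3 -> hit
7 -> miss, evict 9, frames [3, 8, 7]
1 -> miss, evict 7, frames [3, 8, 1]
7 -> miss, evict 1, frames [3, 8, 7]
2 -> miss, evict 7, frames [3, 8, 2]
7 -> miss, evict 2, frames [3, 8, 7]
9 -> miss, evict 7, frames [3, 8, 9]
5 -> miss, evict 9, frames [3, 8, 5]

{3, 5, 8}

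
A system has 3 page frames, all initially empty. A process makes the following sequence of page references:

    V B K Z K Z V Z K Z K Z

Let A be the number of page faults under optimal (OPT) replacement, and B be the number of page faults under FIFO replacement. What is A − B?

Under OPT: F F F F . . . . . . . . → 4 faults.
Under FIFO: F F F F . . F . . . . . → 5 faults.
A − B = 4 − 5 = -1.

-1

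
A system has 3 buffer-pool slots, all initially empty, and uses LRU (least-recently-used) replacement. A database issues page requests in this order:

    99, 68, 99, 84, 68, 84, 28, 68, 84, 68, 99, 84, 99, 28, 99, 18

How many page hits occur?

99 -> fault, frames [99]
68 -> fault, frames [99, 68]
99 -> hit
84 -> fault, frames [68, 99, 84]
68 -> hit
84 -> hit
28 -> fault, evict 99, frames [68, 84, 28]
68 -> hit
84 -> hit
68 -> hit
99 -> fault, evict 28, frames [84, 68, 99]
84 -> hit
99 -> hit
28 -> fault, evict 68, frames [84, 99, 28]
99 -> hit
18 -> fault, evict 84, frames [28, 99, 18]
Hits: 9.

9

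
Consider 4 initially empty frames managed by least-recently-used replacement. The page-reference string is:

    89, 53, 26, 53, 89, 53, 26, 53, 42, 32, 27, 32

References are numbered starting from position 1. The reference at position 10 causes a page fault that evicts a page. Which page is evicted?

pos 1: 89 → fault, frames (89)
pos 2: 53 → fault, frames (89 53)
pos 3: 26 → fault, frames (89 53 26)
pos 4: 53 → hit
pos 5: 89 → hit
pos 6: 53 → hit
pos 7: 26 → hit
pos 8: 53 → hit
pos 9: 42 → fault, frames (89 26 53 42)
pos 10: 32 → fault, evict 89, frames (26 53 42 32)
At position 10, page 89 is evicted.

89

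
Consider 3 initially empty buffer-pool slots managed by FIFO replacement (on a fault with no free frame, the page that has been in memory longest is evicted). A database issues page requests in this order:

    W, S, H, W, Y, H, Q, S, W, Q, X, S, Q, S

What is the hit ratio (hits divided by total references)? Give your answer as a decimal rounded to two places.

W: fault, frames (W)
S: fault, frames (W S)
H: fault, frames (W S H)
W: hit
Y: fault, evict W, frames (S H Y)
H: hit
Q: fault, evict S, frames (H Y Q)
S: fault, evict H, frames (Y Q S)
W: fault, evict Y, frames (Q S W)
Q: hit
X: fault, evict Q, frames (S W X)
S: hit
Q: fault, evict S, frames (W X Q)
S: fault, evict W, frames (X Q S)
Hits: 4 of 14 references → 4/14 = 0.2857.

0.29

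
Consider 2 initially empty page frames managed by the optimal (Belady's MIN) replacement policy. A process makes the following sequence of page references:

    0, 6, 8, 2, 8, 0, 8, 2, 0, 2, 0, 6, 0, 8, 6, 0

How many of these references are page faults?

9

0 -> fault, frames (0)
6 -> fault, frames (0 6)
8 -> fault, evict 6, frames (0 8)
2 -> fault, evict 0, frames (8 2)
8 -> hit
0 -> fault, evict 2, frames (8 0)
8 -> hit
2 -> fault, evict 8, frames (0 2)
0 -> hit
2 -> hit
0 -> hit
6 -> fault, evict 2, frames (0 6)
0 -> hit
8 -> fault, evict 0, frames (6 8)
6 -> hit
0 -> fault, evict 8, frames (6 0)
Page faults: 9.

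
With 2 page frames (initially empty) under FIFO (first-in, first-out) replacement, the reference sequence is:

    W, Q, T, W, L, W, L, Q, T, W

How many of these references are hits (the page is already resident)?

W -> miss, frames {W}
Q -> miss, frames {W,Q}
T -> miss, evict W, frames {Q,T}
W -> miss, evict Q, frames {T,W}
L -> miss, evict T, frames {W,L}
W -> hit
L -> hit
Q -> miss, evict W, frames {L,Q}
T -> miss, evict L, frames {Q,T}
W -> miss, evict Q, frames {T,W}
Hits: 2.

2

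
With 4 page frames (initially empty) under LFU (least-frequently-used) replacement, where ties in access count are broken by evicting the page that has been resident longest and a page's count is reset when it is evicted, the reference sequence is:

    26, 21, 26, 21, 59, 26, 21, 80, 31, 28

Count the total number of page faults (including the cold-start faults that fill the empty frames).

6

26 → fault, frames [26]
21 → fault, frames [26, 21]
26 → hit
21 → hit
59 → fault, frames [26, 21, 59]
26 → hit
21 → hit
80 → fault, frames [26, 21, 59, 80]
31 → fault, evict 59, frames [26, 21, 80, 31]
28 → fault, evict 80, frames [26, 21, 31, 28]
Page faults: 6.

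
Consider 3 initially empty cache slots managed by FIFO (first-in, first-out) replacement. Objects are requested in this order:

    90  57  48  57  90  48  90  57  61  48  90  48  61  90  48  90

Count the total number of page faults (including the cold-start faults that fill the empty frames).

5

90 → miss, frames (90)
57 → miss, frames (90 57)
48 → miss, frames (90 57 48)
57 → hit
90 → hit
48 → hit
90 → hit
57 → hit
61 → miss, evict 90, frames (57 48 61)
48 → hit
90 → miss, evict 57, frames (48 61 90)
48 → hit
61 → hit
90 → hit
48 → hit
90 → hit
Page faults: 5.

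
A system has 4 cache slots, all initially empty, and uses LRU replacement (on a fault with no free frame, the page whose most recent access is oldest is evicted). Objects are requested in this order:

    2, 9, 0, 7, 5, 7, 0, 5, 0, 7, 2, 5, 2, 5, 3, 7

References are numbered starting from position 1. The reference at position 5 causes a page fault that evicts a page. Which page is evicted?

2

pos 1: 2: miss, frames (2)
pos 2: 9: miss, frames (2 9)
pos 3: 0: miss, frames (2 9 0)
pos 4: 7: miss, frames (2 9 0 7)
pos 5: 5: miss, evict 2, frames (9 0 7 5)
At position 5, page 2 is evicted.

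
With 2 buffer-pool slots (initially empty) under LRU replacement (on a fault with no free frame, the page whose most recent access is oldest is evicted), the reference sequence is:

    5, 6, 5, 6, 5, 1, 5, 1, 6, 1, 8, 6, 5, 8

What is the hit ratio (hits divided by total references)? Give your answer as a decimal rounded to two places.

5 → miss, frames [5]
6 → miss, frames [5, 6]
5 → hit
6 → hit
5 → hit
1 → miss, evict 6, frames [5, 1]
5 → hit
1 → hit
6 → miss, evict 5, frames [1, 6]
1 → hit
8 → miss, evict 6, frames [1, 8]
6 → miss, evict 1, frames [8, 6]
5 → miss, evict 8, frames [6, 5]
8 → miss, evict 6, frames [5, 8]
Hits: 6 of 14 references → 6/14 = 0.4286.

0.43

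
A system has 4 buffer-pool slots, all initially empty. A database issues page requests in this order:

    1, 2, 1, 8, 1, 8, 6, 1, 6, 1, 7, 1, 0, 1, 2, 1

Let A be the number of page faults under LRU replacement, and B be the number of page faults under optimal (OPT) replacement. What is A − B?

Under LRU: F F . F . . F . . . F . F . F . → 7 faults.
Under OPT: F F . F . . F . . . F . F . . . → 6 faults.
A − B = 7 − 6 = 1.

1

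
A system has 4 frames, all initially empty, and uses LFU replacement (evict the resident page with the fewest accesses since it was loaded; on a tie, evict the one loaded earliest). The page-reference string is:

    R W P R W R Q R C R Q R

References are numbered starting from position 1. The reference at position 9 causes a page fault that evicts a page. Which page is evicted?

P

pos 1: R → fault, frames [R]
pos 2: W → fault, frames [R, W]
pos 3: P → fault, frames [R, W, P]
pos 4: R → hit
pos 5: W → hit
pos 6: R → hit
pos 7: Q → fault, frames [R, W, P, Q]
pos 8: R → hit
pos 9: C → fault, evict P, frames [R, W, Q, C]
At position 9, page P is evicted.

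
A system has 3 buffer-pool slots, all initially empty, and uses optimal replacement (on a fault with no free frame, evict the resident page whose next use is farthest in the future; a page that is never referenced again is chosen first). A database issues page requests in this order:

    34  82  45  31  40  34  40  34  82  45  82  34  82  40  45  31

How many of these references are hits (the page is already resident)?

8

34 → fault, frames (34)
82 → fault, frames (34 82)
45 → fault, frames (34 82 45)
31 → fault, evict 45, frames (34 82 31)
40 → fault, evict 31, frames (34 82 40)
34 → hit
40 → hit
34 → hit
82 → hit
45 → fault, evict 40, frames (34 82 45)
82 → hit
34 → hit
82 → hit
40 → fault, evict 82, frames (34 45 40)
45 → hit
31 → fault, evict 40, frames (34 45 31)
Hits: 8.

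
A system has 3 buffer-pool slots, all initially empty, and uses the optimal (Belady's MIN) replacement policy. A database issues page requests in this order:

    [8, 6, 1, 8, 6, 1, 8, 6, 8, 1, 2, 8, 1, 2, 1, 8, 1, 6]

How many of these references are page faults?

8 -> fault, frames (8)
6 -> fault, frames (8 6)
1 -> fault, frames (8 6 1)
8 -> hit
6 -> hit
1 -> hit
8 -> hit
6 -> hit
8 -> hit
1 -> hit
2 -> fault, evict 6, frames (8 1 2)
8 -> hit
1 -> hit
2 -> hit
1 -> hit
8 -> hit
1 -> hit
6 -> fault, evict 2, frames (8 1 6)
Page faults: 5.

5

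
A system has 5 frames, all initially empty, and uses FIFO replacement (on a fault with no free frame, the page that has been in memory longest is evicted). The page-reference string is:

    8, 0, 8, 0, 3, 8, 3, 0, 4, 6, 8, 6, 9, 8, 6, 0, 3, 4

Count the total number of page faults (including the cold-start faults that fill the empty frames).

10

8 -> miss, frames (8)
0 -> miss, frames (8 0)
8 -> hit
0 -> hit
3 -> miss, frames (8 0 3)
8 -> hit
3 -> hit
0 -> hit
4 -> miss, frames (8 0 3 4)
6 -> miss, frames (8 0 3 4 6)
8 -> hit
6 -> hit
9 -> miss, evict 8, frames (0 3 4 6 9)
8 -> miss, evict 0, frames (3 4 6 9 8)
6 -> hit
0 -> miss, evict 3, frames (4 6 9 8 0)
3 -> miss, evict 4, frames (6 9 8 0 3)
4 -> miss, evict 6, frames (9 8 0 3 4)
Page faults: 10.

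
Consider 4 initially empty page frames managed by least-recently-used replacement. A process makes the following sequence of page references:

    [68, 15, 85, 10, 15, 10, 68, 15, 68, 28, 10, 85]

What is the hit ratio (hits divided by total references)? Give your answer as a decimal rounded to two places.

68 -> fault, frames {68}
15 -> fault, frames {68,15}
85 -> fault, frames {68,15,85}
10 -> fault, frames {68,15,85,10}
15 -> hit
10 -> hit
68 -> hit
15 -> hit
68 -> hit
28 -> fault, evict 85, frames {10,15,68,28}
10 -> hit
85 -> fault, evict 15, frames {68,28,10,85}
Hits: 6 of 12 references → 6/12 = 0.5000.

0.50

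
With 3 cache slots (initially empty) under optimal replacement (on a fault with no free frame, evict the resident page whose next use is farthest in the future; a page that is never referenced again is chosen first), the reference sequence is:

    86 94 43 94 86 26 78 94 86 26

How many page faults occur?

6

86 -> miss, frames [86]
94 -> miss, frames [86, 94]
43 -> miss, frames [86, 94, 43]
94 -> hit
86 -> hit
26 -> miss, evict 43, frames [86, 94, 26]
78 -> miss, evict 26, frames [86, 94, 78]
94 -> hit
86 -> hit
26 -> miss, evict 78, frames [86, 94, 26]
Page faults: 6.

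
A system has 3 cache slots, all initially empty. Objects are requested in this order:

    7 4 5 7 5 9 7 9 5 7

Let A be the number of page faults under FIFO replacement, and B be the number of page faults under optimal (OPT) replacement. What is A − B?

1

Under FIFO: F F F . . F F . . . → 5 faults.
Under OPT: F F F . . F . . . . → 4 faults.
A − B = 5 − 4 = 1.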